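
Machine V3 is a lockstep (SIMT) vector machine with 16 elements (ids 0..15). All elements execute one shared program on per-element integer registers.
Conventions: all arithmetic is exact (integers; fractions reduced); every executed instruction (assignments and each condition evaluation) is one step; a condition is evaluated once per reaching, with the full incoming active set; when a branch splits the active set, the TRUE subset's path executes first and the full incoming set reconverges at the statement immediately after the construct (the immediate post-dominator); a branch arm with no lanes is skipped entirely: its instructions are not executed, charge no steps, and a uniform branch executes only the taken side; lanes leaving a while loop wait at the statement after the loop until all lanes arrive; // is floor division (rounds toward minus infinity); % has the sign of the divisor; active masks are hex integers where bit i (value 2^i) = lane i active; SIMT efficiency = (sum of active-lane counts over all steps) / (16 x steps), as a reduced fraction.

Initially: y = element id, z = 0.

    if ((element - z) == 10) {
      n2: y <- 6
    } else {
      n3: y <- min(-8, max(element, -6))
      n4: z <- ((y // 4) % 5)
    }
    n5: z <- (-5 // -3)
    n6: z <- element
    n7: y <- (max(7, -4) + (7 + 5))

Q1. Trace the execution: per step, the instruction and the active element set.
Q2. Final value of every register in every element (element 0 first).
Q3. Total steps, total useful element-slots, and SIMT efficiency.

step 0: eval ((element - z) == 10)   0xffff
step 1: y <- 6                       0x0400
step 2: y <- min(-8, max(element, -6)) 0xfbff
step 3: z <- ((y // 4) % 5)          0xfbff
step 4: z <- (-5 // -3)              0xffff
step 5: z <- element                 0xffff
step 6: y <- (max(7, -4) + (7 + 5))  0xffff

Answer: 7 steps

y: 19,19,19,19,19,19,19,19,19,19,19,19,19,19,19,19
z: 0,1,2,3,4,5,6,7,8,9,10,11,12,13,14,15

steps = 7; useful = 95; efficiency = 95/112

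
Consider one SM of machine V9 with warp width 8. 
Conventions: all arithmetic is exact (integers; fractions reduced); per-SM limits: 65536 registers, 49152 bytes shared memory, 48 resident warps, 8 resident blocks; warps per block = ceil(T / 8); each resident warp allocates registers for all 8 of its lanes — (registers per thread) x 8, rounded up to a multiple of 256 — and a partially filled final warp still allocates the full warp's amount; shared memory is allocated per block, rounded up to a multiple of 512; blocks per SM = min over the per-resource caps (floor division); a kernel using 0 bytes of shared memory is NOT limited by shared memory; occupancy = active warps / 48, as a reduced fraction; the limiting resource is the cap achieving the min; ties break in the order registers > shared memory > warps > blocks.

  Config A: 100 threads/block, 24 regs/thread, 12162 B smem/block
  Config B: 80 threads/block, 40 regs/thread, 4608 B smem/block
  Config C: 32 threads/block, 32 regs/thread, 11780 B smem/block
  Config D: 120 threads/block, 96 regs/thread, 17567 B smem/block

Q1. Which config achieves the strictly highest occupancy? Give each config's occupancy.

occupancies: A 13/16, B 5/6, C 1/3, D 5/8

Answer: B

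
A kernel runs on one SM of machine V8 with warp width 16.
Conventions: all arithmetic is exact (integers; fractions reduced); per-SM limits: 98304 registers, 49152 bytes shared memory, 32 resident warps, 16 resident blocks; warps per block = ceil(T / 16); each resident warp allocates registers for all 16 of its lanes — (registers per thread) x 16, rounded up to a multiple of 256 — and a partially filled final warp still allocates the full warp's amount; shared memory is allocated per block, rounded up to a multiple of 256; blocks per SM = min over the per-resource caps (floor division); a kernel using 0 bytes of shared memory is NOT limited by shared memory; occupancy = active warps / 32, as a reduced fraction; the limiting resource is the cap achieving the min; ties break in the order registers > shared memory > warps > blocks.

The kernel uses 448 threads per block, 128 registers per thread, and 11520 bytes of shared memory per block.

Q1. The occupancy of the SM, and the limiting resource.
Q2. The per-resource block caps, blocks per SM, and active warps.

Answer: occupancy 7/8, limited by registers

registers: 1 block
shared memory: 4 blocks
warps: 1 block
blocks: 16 blocks

Answer: 1 block, 28 active warps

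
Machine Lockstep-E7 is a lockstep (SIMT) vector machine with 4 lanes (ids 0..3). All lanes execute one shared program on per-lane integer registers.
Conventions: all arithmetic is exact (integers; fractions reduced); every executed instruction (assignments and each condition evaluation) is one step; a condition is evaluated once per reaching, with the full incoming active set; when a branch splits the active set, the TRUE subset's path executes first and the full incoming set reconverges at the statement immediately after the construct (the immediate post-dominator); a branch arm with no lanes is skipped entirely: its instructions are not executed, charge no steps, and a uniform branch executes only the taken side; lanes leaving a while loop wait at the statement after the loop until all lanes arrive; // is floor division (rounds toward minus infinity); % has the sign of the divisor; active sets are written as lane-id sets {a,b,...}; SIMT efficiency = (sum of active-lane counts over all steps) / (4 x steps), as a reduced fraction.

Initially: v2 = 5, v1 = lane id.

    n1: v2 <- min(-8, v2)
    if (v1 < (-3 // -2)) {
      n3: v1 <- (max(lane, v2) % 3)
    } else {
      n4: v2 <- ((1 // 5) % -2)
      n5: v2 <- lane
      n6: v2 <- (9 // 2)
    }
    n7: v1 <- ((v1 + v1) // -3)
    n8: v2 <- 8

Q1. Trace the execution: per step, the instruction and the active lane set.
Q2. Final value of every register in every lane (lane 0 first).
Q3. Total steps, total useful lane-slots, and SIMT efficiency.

step 0: v2 <- min(-8, v2)            {0,1,2,3}
step 1: eval (v1 < (-3 // -2))       {0,1,2,3}
step 2: v1 <- (max(lane, v2) % 3)    {0}
step 3: v2 <- ((1 // 5) % -2)        {1,2,3}
step 4: v2 <- lane                   {1,2,3}
step 5: v2 <- (9 // 2)               {1,2,3}
step 6: v1 <- ((v1 + v1) // -3)      {0,1,2,3}
step 7: v2 <- 8                      {0,1,2,3}

Answer: 8 steps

v2: 8,8,8,8
v1: 0,-1,-2,-2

steps = 8; useful = 26; efficiency = 26/32 = 13/16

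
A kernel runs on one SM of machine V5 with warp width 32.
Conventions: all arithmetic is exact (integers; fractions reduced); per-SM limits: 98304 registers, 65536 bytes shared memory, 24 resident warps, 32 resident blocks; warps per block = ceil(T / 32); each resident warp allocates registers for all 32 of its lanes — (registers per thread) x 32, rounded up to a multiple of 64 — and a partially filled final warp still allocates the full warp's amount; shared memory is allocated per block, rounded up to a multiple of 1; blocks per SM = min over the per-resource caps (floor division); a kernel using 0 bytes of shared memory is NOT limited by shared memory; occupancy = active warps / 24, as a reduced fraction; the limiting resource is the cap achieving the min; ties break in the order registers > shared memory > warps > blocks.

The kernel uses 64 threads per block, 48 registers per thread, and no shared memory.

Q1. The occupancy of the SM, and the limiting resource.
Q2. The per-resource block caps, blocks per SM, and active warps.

Answer: occupancy 1, limited by warps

registers: 32 blocks
shared memory: no limit (kernel uses none)
warps: 12 blocks
blocks: 32 blocks

Answer: 12 blocks, 24 active warps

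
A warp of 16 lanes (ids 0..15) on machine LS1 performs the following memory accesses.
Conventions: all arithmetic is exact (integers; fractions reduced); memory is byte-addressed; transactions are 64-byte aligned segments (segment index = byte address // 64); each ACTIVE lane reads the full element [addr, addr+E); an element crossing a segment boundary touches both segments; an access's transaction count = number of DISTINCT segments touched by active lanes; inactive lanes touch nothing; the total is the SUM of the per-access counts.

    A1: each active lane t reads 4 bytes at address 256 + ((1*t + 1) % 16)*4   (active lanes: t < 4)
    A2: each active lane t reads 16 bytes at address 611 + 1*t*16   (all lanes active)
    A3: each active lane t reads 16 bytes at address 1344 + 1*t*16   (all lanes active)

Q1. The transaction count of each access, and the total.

A1: 1 transaction
A2: 5 transactions
A3: 4 transactions

Answer: 1,5,4; total 10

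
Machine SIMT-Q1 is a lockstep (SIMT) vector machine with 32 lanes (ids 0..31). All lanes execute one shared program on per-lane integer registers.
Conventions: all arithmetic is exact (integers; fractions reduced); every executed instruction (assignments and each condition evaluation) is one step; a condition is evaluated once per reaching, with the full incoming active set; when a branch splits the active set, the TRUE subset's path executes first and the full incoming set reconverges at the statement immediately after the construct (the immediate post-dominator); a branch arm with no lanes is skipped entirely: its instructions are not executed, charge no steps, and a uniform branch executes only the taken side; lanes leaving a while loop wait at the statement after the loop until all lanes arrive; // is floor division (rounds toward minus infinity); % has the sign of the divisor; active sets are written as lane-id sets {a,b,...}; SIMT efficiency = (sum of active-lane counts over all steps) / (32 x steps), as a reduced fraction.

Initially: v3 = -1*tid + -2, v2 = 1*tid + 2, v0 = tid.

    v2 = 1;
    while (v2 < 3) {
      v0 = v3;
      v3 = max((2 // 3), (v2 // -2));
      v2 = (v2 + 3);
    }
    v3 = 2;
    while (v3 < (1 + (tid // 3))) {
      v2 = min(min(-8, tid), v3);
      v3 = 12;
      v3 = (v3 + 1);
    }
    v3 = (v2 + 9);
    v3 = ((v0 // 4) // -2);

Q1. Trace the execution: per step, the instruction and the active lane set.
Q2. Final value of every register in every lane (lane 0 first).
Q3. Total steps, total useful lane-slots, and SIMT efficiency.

step 0: v2 <- 1                      {0,1,2,3,4,5,6,7,8,9,10,11,12,13,14,15,16,17,18,19,20,21,22,23,24,25,26,27,28,29,30,31}
step 1: eval (v2 < 3)                {0,1,2,3,4,5,6,7,8,9,10,11,12,13,14,15,16,17,18,19,20,21,22,23,24,25,26,27,28,29,30,31}
step 2: v0 <- v3                     {0,1,2,3,4,5,6,7,8,9,10,11,12,13,14,15,16,17,18,19,20,21,22,23,24,25,26,27,28,29,30,31}
step 3: v3 <- max((2 // 3), (v2 // -2)) {0,1,2,3,4,5,6,7,8,9,10,11,12,13,14,15,16,17,18,19,20,21,22,23,24,25,26,27,28,29,30,31}
step 4: v2 <- (v2 + 3)               {0,1,2,3,4,5,6,7,8,9,10,11,12,13,14,15,16,17,18,19,20,21,22,23,24,25,26,27,28,29,30,31}
step 5: eval (v2 < 3)                {0,1,2,3,4,5,6,7,8,9,10,11,12,13,14,15,16,17,18,19,20,21,22,23,24,25,26,27,28,29,30,31}
step 6: v3 <- 2                      {0,1,2,3,4,5,6,7,8,9,10,11,12,13,14,15,16,17,18,19,20,21,22,23,24,25,26,27,28,29,30,31}
step 7: eval (v3 < (1 + (tid // 3))) {0,1,2,3,4,5,6,7,8,9,10,11,12,13,14,15,16,17,18,19,20,21,22,23,24,25,26,27,28,29,30,31}
step 8: v2 <- min(min(-8, tid), v3)  {6,7,8,9,10,11,12,13,14,15,16,17,18,19,20,21,22,23,24,25,26,27,28,29,30,31}
step 9: v3 <- 12                     {6,7,8,9,10,11,12,13,14,15,16,17,18,19,20,21,22,23,24,25,26,27,28,29,30,31}
step 10: v3 <- (v3 + 1)               {6,7,8,9,10,11,12,13,14,15,16,17,18,19,20,21,22,23,24,25,26,27,28,29,30,31}
step 11: eval (v3 < (1 + (tid // 3))) {6,7,8,9,10,11,12,13,14,15,16,17,18,19,20,21,22,23,24,25,26,27,28,29,30,31}
step 12: v3 <- (v2 + 9)               {0,1,2,3,4,5,6,7,8,9,10,11,12,13,14,15,16,17,18,19,20,21,22,23,24,25,26,27,28,29,30,31}
step 13: v3 <- ((v0 // 4) // -2)      {0,1,2,3,4,5,6,7,8,9,10,11,12,13,14,15,16,17,18,19,20,21,22,23,24,25,26,27,28,29,30,31}

Answer: 14 steps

v3: 0,0,0,1,1,1,1,1,1,1,1,2,2,2,2,2,2,2,2,3,3,3,3,3,3,3,3,4,4,4,4,4
v2: 4,4,4,4,4,4,-8,-8,-8,-8,-8,-8,-8,-8,-8,-8,-8,-8,-8,-8,-8,-8,-8,-8,-8,-8,-8,-8,-8,-8,-8,-8
v0: -2,-3,-4,-5,-6,-7,-8,-9,-10,-11,-12,-13,-14,-15,-16,-17,-18,-19,-20,-21,-22,-23,-24,-25,-26,-27,-28,-29,-30,-31,-32,-33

steps = 14; useful = 424; efficiency = 424/448 = 53/56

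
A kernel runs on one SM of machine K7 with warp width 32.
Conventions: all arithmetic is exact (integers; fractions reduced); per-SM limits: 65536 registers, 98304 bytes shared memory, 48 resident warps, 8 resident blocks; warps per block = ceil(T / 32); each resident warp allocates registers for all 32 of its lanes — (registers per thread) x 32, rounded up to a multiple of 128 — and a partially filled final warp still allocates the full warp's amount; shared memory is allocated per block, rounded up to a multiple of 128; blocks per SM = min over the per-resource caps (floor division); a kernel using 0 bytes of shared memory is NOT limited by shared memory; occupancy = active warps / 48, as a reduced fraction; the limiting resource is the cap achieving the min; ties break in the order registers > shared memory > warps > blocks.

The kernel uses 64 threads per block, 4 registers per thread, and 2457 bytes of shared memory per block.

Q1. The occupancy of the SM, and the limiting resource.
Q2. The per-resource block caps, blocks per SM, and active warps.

Answer: occupancy 1/3, limited by blocks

registers: 256 blocks
shared memory: 38 blocks
warps: 24 blocks
blocks: 8 blocks

Answer: 8 blocks, 16 active warps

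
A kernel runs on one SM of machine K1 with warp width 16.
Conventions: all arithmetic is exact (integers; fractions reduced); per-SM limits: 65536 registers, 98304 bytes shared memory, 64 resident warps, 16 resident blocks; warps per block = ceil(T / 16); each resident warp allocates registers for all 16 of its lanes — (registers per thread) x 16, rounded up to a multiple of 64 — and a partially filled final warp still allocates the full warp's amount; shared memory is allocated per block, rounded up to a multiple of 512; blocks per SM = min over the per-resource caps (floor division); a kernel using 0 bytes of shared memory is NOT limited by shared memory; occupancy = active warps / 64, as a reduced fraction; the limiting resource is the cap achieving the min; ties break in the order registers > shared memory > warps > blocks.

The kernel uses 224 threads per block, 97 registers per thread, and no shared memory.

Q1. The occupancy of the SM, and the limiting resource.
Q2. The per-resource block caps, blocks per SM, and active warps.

Answer: occupancy 7/16, limited by registers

registers: 2 blocks
shared memory: no limit (kernel uses none)
warps: 4 blocks
blocks: 16 blocks

Answer: 2 blocks, 28 active warps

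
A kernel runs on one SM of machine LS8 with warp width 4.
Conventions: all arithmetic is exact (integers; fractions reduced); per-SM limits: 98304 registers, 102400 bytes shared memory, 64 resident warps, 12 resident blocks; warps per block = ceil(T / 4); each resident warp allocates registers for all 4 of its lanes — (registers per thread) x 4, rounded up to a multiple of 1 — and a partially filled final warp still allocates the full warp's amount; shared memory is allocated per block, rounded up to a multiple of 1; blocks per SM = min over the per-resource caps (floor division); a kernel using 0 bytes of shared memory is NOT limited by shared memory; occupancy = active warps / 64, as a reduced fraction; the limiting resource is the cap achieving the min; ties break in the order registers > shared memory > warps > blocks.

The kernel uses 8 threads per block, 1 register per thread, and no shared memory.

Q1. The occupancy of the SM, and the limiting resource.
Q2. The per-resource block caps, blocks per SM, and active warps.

Answer: occupancy 3/8, limited by blocks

registers: 12288 blocks
shared memory: no limit (kernel uses none)
warps: 32 blocks
blocks: 12 blocks

Answer: 12 blocks, 24 active warps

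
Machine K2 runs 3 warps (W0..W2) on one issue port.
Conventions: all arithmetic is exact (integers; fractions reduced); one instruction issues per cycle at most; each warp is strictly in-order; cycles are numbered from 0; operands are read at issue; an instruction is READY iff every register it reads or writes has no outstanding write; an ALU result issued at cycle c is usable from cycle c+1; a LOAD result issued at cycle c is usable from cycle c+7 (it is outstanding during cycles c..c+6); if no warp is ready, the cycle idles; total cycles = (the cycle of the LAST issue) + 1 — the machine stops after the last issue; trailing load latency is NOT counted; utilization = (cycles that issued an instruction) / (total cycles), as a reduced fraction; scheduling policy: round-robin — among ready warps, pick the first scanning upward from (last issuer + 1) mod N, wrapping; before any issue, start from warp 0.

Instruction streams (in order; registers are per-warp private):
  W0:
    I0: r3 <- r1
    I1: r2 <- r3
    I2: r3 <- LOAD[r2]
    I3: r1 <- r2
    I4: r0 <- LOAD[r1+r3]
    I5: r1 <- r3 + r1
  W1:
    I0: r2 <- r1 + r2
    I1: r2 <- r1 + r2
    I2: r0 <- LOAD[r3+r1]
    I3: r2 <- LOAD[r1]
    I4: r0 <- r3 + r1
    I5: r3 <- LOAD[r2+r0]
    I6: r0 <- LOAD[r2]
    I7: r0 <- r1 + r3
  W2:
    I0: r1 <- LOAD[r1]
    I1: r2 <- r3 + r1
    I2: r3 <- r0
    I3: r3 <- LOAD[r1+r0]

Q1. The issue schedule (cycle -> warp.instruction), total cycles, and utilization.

cycle 0: W0.I0
cycle 1: W1.I0
cycle 2: W2.I0
cycle 3: W0.I1
cycle 4: W1.I1
cycle 5: W0.I2
cycle 6: W1.I2
cycle 7: W0.I3
cycle 8: W1.I3
cycle 9: W2.I1
cycle 10: W2.I2
cycle 11: W2.I3
cycle 12: W0.I4
cycle 13: W1.I4
cycle 14: W0.I5
cycle 15: W1.I5
cycle 16: W1.I6
cycle 17: idle
cycle 18: idle
cycle 19: idle
cycle 20: idle
cycle 21: idle
cycle 22: idle
cycle 23: W1.I7

Answer: 24 cycles, utilization 3/4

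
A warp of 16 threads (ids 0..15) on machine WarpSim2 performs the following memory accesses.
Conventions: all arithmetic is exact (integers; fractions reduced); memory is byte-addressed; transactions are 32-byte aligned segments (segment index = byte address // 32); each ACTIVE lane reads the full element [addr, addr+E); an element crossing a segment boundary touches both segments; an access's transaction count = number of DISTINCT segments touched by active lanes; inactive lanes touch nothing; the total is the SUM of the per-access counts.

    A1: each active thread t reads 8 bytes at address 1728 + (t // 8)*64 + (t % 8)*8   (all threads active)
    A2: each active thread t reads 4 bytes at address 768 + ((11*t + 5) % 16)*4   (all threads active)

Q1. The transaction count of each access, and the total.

A1: 4 transactions
A2: 2 transactions

Answer: 4,2; total 6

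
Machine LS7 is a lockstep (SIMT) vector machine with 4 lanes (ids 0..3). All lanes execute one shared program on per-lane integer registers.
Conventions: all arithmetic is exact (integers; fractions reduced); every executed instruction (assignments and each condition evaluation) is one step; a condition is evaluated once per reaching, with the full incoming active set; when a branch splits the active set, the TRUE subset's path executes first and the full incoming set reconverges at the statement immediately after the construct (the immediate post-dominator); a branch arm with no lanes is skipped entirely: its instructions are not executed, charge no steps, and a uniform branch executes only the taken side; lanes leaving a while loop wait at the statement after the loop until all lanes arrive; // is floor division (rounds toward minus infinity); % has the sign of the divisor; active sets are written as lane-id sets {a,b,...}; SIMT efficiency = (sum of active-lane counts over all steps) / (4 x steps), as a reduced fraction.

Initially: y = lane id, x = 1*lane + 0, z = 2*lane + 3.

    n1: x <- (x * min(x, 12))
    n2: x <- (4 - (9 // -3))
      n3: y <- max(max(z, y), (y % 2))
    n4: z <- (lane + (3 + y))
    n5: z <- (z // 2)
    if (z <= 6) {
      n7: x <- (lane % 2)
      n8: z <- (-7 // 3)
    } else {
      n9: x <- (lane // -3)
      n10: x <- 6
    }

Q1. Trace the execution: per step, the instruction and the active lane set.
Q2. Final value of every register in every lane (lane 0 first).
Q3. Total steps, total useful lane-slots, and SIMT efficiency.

step 0: x <- (x * min(x, 12))        {0,1,2,3}
step 1: x <- (4 - (9 // -3))         {0,1,2,3}
step 2: y <- max(max(z, y), (y % 2)) {0,1,2,3}
step 3: z <- (lane + (3 + y))        {0,1,2,3}
step 4: z <- (z // 2)                {0,1,2,3}
step 5: eval (z <= 6)                {0,1,2,3}
step 6: x <- (lane % 2)              {0,1,2}
step 7: z <- (-7 // 3)               {0,1,2}
step 8: x <- (lane // -3)            {3}
step 9: x <- 6                       {3}

Answer: 10 steps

y: 3,5,7,9
x: 0,1,0,6
z: -3,-3,-3,7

steps = 10; useful = 32; efficiency = 32/40 = 4/5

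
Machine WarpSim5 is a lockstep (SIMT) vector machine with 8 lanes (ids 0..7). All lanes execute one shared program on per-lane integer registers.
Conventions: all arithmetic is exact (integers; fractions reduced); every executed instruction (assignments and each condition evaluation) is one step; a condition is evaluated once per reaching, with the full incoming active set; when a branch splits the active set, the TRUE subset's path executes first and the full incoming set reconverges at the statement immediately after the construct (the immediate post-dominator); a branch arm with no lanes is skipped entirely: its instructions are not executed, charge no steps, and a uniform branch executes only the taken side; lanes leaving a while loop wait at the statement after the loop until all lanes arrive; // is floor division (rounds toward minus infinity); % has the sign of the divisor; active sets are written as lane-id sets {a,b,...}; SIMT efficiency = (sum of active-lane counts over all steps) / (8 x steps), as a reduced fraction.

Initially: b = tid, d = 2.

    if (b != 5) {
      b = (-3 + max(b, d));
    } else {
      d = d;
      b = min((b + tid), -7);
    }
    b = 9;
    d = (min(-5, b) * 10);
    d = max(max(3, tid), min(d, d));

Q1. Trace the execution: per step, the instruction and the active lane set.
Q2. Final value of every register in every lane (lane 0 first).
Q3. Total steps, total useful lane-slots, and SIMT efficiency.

step 0: eval (b != 5)                {0,1,2,3,4,5,6,7}
step 1: b <- (-3 + max(b, d))        {0,1,2,3,4,6,7}
step 2: d <- d                       {5}
step 3: b <- min((b + tid), -7)      {5}
step 4: b <- 9                       {0,1,2,3,4,5,6,7}
step 5: d <- (min(-5, b) * 10)       {0,1,2,3,4,5,6,7}
step 6: d <- max(max(3, tid), min(d, d)) {0,1,2,3,4,5,6,7}

Answer: 7 steps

b: 9,9,9,9,9,9,9,9
d: 3,3,3,3,4,5,6,7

steps = 7; useful = 41; efficiency = 41/56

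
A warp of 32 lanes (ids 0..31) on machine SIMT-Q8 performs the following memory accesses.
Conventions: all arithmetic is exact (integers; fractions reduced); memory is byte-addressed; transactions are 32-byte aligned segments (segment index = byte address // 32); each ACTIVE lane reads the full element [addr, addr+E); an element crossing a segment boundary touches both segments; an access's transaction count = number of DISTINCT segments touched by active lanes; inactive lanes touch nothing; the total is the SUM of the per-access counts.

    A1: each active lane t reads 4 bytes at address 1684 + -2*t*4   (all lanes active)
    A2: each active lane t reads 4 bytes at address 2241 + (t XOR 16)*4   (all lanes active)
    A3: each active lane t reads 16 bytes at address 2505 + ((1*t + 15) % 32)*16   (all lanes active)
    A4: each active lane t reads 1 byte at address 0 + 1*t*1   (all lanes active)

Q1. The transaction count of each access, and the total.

A1: 9 transactions
A2: 5 transactions
A3: 17 transactions
A4: 1 transaction

Answer: 9,5,17,1; total 32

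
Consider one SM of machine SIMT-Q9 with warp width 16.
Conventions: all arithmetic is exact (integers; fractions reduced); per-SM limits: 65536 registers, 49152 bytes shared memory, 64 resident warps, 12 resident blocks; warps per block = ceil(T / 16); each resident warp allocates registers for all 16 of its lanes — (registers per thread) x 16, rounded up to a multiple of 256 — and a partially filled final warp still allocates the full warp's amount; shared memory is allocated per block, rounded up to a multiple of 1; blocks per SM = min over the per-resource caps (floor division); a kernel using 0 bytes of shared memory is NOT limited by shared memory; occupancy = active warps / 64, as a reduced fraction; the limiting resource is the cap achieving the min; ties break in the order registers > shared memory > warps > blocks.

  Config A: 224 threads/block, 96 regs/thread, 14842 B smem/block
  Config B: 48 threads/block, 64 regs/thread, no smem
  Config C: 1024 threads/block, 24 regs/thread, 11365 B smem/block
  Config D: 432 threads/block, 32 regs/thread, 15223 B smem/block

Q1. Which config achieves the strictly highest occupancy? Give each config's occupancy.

occupancies: A 21/32, B 9/16, C 1, D 27/32

Answer: C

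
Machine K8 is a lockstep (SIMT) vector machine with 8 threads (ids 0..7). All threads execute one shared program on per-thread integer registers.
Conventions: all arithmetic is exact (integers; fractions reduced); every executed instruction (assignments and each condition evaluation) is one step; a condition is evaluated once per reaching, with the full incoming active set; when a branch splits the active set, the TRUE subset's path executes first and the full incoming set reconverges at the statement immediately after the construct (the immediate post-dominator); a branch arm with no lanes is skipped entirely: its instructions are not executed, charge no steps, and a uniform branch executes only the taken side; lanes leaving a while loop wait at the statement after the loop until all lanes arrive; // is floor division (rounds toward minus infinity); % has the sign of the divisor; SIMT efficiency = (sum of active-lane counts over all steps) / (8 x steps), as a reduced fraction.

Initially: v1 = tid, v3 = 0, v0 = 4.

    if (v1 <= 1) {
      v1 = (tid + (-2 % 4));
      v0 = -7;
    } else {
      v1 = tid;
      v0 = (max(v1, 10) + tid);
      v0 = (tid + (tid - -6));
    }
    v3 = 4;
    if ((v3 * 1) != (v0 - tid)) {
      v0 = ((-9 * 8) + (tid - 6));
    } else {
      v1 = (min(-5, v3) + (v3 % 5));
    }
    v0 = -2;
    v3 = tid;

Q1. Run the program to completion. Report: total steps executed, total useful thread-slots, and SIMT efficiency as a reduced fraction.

Answer: 11 steps, 70 useful, 35/44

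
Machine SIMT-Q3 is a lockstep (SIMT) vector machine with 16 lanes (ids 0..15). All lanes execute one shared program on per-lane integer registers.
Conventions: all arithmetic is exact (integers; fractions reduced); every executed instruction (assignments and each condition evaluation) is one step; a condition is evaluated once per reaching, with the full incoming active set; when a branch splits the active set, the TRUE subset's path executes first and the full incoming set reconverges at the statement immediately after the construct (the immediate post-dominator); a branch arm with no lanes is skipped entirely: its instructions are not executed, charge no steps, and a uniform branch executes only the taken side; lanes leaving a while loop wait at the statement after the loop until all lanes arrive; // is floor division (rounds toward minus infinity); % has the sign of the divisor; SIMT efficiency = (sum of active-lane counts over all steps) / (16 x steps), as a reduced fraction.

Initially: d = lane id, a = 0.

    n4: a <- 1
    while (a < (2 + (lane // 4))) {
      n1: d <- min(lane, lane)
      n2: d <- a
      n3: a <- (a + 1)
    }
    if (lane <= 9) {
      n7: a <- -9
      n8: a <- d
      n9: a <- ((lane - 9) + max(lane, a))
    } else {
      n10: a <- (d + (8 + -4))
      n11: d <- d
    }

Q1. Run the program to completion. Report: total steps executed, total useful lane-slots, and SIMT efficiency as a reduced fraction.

Answer: 24 steps, 250 useful, 125/192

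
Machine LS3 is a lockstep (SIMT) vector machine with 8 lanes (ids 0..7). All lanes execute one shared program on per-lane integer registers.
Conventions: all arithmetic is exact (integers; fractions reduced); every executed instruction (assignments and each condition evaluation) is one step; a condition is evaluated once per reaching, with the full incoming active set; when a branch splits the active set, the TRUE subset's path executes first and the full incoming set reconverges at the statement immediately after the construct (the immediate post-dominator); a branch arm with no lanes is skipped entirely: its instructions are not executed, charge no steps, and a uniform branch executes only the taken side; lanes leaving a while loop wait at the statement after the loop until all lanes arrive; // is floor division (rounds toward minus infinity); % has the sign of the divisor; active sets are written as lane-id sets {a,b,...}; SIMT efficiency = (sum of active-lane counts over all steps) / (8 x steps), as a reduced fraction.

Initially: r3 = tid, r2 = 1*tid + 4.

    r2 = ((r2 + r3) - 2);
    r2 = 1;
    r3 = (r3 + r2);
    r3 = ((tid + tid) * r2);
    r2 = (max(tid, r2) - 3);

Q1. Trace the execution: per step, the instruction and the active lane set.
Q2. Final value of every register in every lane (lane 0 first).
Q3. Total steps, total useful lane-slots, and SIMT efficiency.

step 0: r2 <- ((r2 + r3) - 2)        {0,1,2,3,4,5,6,7}
step 1: r2 <- 1                      {0,1,2,3,4,5,6,7}
step 2: r3 <- (r3 + r2)              {0,1,2,3,4,5,6,7}
step 3: r3 <- ((tid + tid) * r2)     {0,1,2,3,4,5,6,7}
step 4: r2 <- (max(tid, r2) - 3)     {0,1,2,3,4,5,6,7}

Answer: 5 steps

r3: 0,2,4,6,8,10,12,14
r2: -2,-2,-1,0,1,2,3,4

steps = 5; useful = 40; efficiency = 40/40 = 1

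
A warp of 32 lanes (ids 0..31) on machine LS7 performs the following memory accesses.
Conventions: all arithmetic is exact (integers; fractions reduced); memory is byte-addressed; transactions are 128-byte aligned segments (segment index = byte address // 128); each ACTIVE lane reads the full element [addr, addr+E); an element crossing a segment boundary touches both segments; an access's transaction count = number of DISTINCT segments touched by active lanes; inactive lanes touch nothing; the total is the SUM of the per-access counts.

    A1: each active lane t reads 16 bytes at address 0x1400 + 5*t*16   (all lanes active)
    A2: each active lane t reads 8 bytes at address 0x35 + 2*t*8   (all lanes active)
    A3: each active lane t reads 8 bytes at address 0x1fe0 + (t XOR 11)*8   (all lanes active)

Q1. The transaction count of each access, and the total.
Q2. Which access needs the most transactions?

A1: 20 transactions
A2: 5 transactions
A3: 3 transactions

Answer: 20,5,3; total 28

Answer: A1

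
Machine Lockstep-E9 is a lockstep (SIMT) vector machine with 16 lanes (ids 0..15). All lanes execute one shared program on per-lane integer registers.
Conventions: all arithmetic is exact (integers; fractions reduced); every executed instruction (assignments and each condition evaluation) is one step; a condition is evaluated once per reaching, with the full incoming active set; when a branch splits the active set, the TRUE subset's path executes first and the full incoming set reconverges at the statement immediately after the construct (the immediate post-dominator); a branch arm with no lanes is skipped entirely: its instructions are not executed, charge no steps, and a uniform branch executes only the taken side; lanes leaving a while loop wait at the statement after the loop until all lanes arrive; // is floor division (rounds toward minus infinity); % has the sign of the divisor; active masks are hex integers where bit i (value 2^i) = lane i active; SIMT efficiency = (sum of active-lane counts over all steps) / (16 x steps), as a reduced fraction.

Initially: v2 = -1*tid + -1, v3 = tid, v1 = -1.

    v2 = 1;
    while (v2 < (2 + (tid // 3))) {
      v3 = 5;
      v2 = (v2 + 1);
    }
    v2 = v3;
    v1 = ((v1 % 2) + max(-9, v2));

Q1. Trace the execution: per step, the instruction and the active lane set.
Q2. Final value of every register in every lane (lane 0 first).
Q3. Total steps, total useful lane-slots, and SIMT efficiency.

step 0: v2 <- 1                      0xffff
step 1: eval (v2 < (2 + (tid // 3))) 0xffff
step 2: v3 <- 5                      0xffff
step 3: v2 <- (v2 + 1)               0xffff
step 4: eval (v2 < (2 + (tid // 3))) 0xffff
step 5: v3 <- 5                      0xfff8
step 6: v2 <- (v2 + 1)               0xfff8
step 7: eval (v2 < (2 + (tid // 3))) 0xfff8
step 8: v3 <- 5                      0xffc0
step 9: v2 <- (v2 + 1)               0xffc0
step 10: eval (v2 < (2 + (tid // 3))) 0xffc0
step 11: v3 <- 5                      0xfe00
step 12: v2 <- (v2 + 1)               0xfe00
step 13: eval (v2 < (2 + (tid // 3))) 0xfe00
step 14: v3 <- 5                      0xf000
step 15: v2 <- (v2 + 1)               0xf000
step 16: eval (v2 < (2 + (tid // 3))) 0xf000
step 17: v3 <- 5                      0x8000
step 18: v2 <- (v2 + 1)               0x8000
step 19: eval (v2 < (2 + (tid // 3))) 0x8000
step 20: v2 <- v3                     0xffff
step 21: v1 <- ((v1 % 2) + max(-9, v2)) 0xffff

Answer: 22 steps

v2: 5,5,5,5,5,5,5,5,5,5,5,5,5,5,5,5
v3: 5,5,5,5,5,5,5,5,5,5,5,5,5,5,5,5
v1: 6,6,6,6,6,6,6,6,6,6,6,6,6,6,6,6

steps = 22; useful = 217; efficiency = 217/352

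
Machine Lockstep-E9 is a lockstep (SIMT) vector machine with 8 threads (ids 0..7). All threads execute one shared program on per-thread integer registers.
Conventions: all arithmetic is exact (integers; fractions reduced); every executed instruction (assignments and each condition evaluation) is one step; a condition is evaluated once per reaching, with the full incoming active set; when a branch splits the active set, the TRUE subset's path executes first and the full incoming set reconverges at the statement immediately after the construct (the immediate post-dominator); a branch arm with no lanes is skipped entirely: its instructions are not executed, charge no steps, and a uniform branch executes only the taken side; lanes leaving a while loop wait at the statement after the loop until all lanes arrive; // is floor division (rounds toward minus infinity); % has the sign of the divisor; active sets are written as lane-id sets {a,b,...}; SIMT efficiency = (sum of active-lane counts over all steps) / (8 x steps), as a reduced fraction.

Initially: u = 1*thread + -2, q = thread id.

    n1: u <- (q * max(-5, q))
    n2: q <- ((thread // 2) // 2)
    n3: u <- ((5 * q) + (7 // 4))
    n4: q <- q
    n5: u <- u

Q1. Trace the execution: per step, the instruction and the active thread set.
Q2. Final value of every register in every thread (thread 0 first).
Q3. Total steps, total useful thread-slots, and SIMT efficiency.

step 0: u <- (q * max(-5, q))        {0,1,2,3,4,5,6,7}
step 1: q <- ((thread // 2) // 2)    {0,1,2,3,4,5,6,7}
step 2: u <- ((5 * q) + (7 // 4))    {0,1,2,3,4,5,6,7}
step 3: q <- q                       {0,1,2,3,4,5,6,7}
step 4: u <- u                       {0,1,2,3,4,5,6,7}

Answer: 5 steps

u: 1,1,1,1,6,6,6,6
q: 0,0,0,0,1,1,1,1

steps = 5; useful = 40; efficiency = 40/40 = 1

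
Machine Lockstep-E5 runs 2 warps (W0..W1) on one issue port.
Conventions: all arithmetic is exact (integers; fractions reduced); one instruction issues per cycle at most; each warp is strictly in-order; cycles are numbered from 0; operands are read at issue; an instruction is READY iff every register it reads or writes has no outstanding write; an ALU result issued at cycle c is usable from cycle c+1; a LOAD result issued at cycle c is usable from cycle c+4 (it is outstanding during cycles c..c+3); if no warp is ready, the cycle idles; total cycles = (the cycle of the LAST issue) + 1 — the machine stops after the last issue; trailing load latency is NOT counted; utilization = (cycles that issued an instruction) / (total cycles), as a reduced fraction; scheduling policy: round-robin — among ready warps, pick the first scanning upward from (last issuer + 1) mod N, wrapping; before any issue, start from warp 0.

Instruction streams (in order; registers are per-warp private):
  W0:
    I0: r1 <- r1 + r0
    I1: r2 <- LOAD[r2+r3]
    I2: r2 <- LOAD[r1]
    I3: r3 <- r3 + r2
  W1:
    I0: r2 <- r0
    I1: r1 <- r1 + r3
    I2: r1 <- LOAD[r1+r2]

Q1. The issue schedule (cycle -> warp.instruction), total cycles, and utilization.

cycle 0: W0.I0
cycle 1: W1.I0
cycle 2: W0.I1
cycle 3: W1.I1
cycle 4: W1.I2
cycle 5: idle
cycle 6: W0.I2
cycle 7: idle
cycle 8: idle
cycle 9: idle
cycle 10: W0.I3

Answer: 11 cycles, utilization 7/11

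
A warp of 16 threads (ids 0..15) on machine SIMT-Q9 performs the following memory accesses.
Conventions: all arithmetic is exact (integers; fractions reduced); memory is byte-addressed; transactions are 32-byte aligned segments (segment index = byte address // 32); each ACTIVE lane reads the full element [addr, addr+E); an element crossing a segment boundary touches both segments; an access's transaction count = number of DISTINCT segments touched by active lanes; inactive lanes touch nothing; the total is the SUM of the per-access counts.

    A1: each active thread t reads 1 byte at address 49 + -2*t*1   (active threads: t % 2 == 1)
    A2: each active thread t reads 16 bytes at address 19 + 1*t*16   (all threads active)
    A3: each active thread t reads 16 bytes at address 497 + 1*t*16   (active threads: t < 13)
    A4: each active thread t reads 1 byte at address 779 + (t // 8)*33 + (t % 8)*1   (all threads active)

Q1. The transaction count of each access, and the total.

A1: 2 transactions
A2: 9 transactions
A3: 8 transactions
A4: 2 transactions

Answer: 2,9,8,2; total 21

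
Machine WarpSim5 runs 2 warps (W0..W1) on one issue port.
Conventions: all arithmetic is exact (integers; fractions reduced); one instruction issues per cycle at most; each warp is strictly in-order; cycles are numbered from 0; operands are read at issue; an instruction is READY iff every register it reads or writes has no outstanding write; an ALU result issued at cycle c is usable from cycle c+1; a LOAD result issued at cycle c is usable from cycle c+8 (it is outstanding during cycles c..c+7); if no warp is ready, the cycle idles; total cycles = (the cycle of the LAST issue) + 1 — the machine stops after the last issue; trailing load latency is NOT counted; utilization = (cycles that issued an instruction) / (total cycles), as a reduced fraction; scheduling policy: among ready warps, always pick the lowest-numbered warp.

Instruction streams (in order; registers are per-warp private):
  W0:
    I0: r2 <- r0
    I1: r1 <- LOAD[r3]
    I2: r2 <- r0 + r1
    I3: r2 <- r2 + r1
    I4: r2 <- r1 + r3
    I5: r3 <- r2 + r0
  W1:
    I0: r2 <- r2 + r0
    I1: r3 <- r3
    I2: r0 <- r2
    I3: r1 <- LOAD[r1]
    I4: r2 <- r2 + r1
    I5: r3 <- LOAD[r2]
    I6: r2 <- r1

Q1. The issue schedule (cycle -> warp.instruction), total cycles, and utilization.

cycle 0: W0.I0
cycle 1: W0.I1
cycle 2: W1.I0
cycle 3: W1.I1
cycle 4: W1.I2
cycle 5: W1.I3
cycle 6: idle
cycle 7: idle
cycle 8: idle
cycle 9: W0.I2
cycle 10: W0.I3
cycle 11: W0.I4
cycle 12: W0.I5
cycle 13: W1.I4
cycle 14: W1.I5
cycle 15: W1.I6

Answer: 16 cycles, utilization 13/16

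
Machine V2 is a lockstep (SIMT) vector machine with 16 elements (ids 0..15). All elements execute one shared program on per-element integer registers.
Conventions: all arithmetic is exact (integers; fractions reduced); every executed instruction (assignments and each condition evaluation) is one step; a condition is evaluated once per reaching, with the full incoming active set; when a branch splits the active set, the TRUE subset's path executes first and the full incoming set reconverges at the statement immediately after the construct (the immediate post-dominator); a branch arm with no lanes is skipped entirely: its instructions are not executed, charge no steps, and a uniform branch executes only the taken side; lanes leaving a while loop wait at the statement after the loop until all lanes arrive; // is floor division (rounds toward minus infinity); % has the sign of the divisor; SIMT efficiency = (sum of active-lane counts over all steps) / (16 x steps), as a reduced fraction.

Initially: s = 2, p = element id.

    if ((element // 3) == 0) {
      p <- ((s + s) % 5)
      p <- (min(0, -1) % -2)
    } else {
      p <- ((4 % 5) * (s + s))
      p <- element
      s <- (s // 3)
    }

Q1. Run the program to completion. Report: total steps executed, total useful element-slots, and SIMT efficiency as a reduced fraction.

Answer: 6 steps, 61 useful, 61/96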